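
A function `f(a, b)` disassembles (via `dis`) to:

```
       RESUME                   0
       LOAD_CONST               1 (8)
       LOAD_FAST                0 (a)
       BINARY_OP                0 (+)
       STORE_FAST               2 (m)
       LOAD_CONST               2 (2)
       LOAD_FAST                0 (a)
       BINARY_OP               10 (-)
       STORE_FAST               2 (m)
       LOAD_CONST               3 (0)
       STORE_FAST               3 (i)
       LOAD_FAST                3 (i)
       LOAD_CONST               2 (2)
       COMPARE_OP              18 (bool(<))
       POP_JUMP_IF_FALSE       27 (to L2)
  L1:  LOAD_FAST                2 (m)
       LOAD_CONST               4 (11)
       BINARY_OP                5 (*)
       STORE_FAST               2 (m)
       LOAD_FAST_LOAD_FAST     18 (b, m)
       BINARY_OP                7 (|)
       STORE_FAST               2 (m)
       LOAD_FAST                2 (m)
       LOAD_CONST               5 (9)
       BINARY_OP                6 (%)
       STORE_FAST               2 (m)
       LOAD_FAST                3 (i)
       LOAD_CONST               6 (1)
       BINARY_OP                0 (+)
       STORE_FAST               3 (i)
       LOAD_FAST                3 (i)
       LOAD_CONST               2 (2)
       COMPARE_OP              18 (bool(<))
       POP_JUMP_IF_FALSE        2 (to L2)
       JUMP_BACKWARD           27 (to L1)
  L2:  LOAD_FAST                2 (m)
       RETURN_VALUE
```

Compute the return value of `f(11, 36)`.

LOAD_CONST → push 8. Stack: [8]
LOAD_FAST a → push 11. Stack: [8, 11]
BINARY_OP + → 8 + 11 = 19. Stack: [19]
STORE_FAST m → m=19. Stack: []
LOAD_CONST → push 2. Stack: [2]
LOAD_FAST a → push 11. Stack: [2, 11]
BINARY_OP - → 2 - 11 = -9. Stack: [-9]
STORE_FAST m → m=-9. Stack: []
LOAD_CONST → push 0. Stack: [0]
STORE_FAST i → i=0. Stack: []
LOAD_FAST i → push 0. Stack: [0]
LOAD_CONST → push 2. Stack: [0, 2]
COMPARE_OP bool(<) → 0 vs 2 = True. Stack: [True]
POP_JUMP_IF_FALSE → pop True; no jump. Stack: []
LOAD_FAST m → push -9. Stack: [-9]
LOAD_CONST → push 11. Stack: [-9, 11]
BINARY_OP * → -9 * 11 = -99. Stack: [-99]
STORE_FAST m → m=-99. Stack: []
LOAD_FAST_LOAD_FAST b,m → push 36,-99. Stack: [36, -99]
BINARY_OP | → 36 | -99 = -67. Stack: [-67]
STORE_FAST m → m=-67. Stack: []
LOAD_FAST m → push -67. Stack: [-67]
LOAD_CONST → push 9. Stack: [-67, 9]
BINARY_OP % → -67 % 9 = 5. Stack: [5]
STORE_FAST m → m=5. Stack: []
LOAD_FAST i → push 0. Stack: [0]
LOAD_CONST → push 1. Stack: [0, 1]
BINARY_OP + → 0 + 1 = 1. Stack: [1]
STORE_FAST i → i=1. Stack: []
LOAD_FAST i → push 1. Stack: [1]
LOAD_CONST → push 2. Stack: [1, 2]
COMPARE_OP bool(<) → 1 vs 2 = True. Stack: [True]
POP_JUMP_IF_FALSE → pop True; no jump. Stack: []
LOAD_FAST m → push 5. Stack: [5]
LOAD_CONST → push 11. Stack: [5, 11]
BINARY_OP * → 5 * 11 = 55. Stack: [55]
STORE_FAST m → m=55. Stack: []
LOAD_FAST_LOAD_FAST b,m → push 36,55. Stack: [36, 55]
BINARY_OP | → 36 | 55 = 55. Stack: [55]
STORE_FAST m → m=55. Stack: []
LOAD_FAST m → push 55. Stack: [55]
LOAD_CONST → push 9. Stack: [55, 9]
BINARY_OP % → 55 % 9 = 1. Stack: [1]
STORE_FAST m → m=1. Stack: []
LOAD_FAST i → push 1. Stack: [1]
LOAD_CONST → push 1. Stack: [1, 1]
BINARY_OP + → 1 + 1 = 2. Stack: [2]
STORE_FAST i → i=2. Stack: []
LOAD_FAST i → push 2. Stack: [2]
LOAD_CONST → push 2. Stack: [2, 2]
COMPARE_OP bool(<) → 2 vs 2 = False. Stack: [False]
POP_JUMP_IF_FALSE → pop False; jump. Stack: []
LOAD_FAST m → push 1. Stack: [1]
RETURN_VALUE → return 1.

1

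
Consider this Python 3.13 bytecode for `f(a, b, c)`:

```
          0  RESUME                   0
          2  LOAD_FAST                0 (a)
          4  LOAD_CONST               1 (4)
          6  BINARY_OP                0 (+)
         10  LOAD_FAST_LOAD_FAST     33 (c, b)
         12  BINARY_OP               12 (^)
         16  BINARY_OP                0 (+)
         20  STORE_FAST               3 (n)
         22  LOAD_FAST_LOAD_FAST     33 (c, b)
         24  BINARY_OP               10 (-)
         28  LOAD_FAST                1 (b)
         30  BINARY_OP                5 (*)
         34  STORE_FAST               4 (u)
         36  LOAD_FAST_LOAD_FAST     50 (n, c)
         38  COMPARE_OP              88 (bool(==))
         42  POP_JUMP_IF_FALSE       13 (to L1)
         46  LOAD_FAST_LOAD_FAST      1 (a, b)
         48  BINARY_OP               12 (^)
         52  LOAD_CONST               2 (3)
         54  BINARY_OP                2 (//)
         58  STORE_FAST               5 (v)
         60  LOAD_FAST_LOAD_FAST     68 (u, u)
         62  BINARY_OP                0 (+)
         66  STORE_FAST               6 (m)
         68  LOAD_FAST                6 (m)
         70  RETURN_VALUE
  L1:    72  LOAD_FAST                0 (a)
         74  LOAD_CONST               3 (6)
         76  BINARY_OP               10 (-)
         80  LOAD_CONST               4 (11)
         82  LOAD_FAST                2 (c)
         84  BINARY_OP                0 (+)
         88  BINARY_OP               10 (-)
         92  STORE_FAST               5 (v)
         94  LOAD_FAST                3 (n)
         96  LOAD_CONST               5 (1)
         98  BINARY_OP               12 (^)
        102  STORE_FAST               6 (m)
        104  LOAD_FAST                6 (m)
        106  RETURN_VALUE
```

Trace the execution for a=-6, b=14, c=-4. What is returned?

-15

LOAD_FAST a → push -6. Stack: [-6]
LOAD_CONST → push 4. Stack: [-6, 4]
BINARY_OP + → -6 + 4 = -2. Stack: [-2]
LOAD_FAST_LOAD_FAST c,b → push -4,14. Stack: [-2, -4, 14]
BINARY_OP ^ → -4 ^ 14 = -14. Stack: [-2, -14]
BINARY_OP + → -2 + -14 = -16. Stack: [-16]
STORE_FAST n → n=-16. Stack: []
LOAD_FAST_LOAD_FAST c,b → push -4,14. Stack: [-4, 14]
BINARY_OP - → -4 - 14 = -18. Stack: [-18]
LOAD_FAST b → push 14. Stack: [-18, 14]
BINARY_OP * → -18 * 14 = -252. Stack: [-252]
STORE_FAST u → u=-252. Stack: []
LOAD_FAST_LOAD_FAST n,c → push -16,-4. Stack: [-16, -4]
COMPARE_OP bool(==) → -16 vs -4 = False. Stack: [False]
POP_JUMP_IF_FALSE → pop False; jump. Stack: []
LOAD_FAST a → push -6. Stack: [-6]
LOAD_CONST → push 6. Stack: [-6, 6]
BINARY_OP - → -6 - 6 = -12. Stack: [-12]
LOAD_CONST → push 11. Stack: [-12, 11]
LOAD_FAST c → push -4. Stack: [-12, 11, -4]
BINARY_OP + → 11 + -4 = 7. Stack: [-12, 7]
BINARY_OP - → -12 - 7 = -19. Stack: [-19]
STORE_FAST v → v=-19. Stack: []
LOAD_FAST n → push -16. Stack: [-16]
LOAD_CONST → push 1. Stack: [-16, 1]
BINARY_OP ^ → -16 ^ 1 = -15. Stack: [-15]
STORE_FAST m → m=-15. Stack: []
LOAD_FAST m → push -15. Stack: [-15]
RETURN_VALUE → return -15.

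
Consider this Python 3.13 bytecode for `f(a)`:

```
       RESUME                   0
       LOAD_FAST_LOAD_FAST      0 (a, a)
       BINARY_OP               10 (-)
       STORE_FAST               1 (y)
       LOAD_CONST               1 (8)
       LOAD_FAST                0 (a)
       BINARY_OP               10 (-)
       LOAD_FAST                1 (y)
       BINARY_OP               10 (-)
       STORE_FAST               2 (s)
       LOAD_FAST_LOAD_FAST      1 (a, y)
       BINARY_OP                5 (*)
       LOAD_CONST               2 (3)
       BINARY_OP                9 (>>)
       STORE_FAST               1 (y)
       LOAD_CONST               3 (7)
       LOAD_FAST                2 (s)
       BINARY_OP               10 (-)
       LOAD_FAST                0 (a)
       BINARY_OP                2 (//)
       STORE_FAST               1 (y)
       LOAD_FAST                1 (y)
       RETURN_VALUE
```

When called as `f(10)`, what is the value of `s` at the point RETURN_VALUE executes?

LOAD_FAST_LOAD_FAST a,a → push 10,10. Stack: [10, 10]
BINARY_OP - → 10 - 10 = 0. Stack: [0]
STORE_FAST y → y=0. Stack: []
LOAD_CONST → push 8. Stack: [8]
LOAD_FAST a → push 10. Stack: [8, 10]
BINARY_OP - → 8 - 10 = -2. Stack: [-2]
LOAD_FAST y → push 0. Stack: [-2, 0]
BINARY_OP - → -2 - 0 = -2. Stack: [-2]
STORE_FAST s → s=-2. Stack: []
LOAD_FAST_LOAD_FAST a,y → push 10,0. Stack: [10, 0]
BINARY_OP * → 10 * 0 = 0. Stack: [0]
LOAD_CONST → push 3. Stack: [0, 3]
BINARY_OP >> → 0 >> 3 = 0. Stack: [0]
STORE_FAST y → y=0. Stack: []
LOAD_CONST → push 7. Stack: [7]
LOAD_FAST s → push -2. Stack: [7, -2]
BINARY_OP - → 7 - -2 = 9. Stack: [9]
LOAD_FAST a → push 10. Stack: [9, 10]
BINARY_OP // → 9 // 10 = 0. Stack: [0]
STORE_FAST y → y=0. Stack: []
LOAD_FAST y → push 0. Stack: [0]
RETURN_VALUE → return 0.

-2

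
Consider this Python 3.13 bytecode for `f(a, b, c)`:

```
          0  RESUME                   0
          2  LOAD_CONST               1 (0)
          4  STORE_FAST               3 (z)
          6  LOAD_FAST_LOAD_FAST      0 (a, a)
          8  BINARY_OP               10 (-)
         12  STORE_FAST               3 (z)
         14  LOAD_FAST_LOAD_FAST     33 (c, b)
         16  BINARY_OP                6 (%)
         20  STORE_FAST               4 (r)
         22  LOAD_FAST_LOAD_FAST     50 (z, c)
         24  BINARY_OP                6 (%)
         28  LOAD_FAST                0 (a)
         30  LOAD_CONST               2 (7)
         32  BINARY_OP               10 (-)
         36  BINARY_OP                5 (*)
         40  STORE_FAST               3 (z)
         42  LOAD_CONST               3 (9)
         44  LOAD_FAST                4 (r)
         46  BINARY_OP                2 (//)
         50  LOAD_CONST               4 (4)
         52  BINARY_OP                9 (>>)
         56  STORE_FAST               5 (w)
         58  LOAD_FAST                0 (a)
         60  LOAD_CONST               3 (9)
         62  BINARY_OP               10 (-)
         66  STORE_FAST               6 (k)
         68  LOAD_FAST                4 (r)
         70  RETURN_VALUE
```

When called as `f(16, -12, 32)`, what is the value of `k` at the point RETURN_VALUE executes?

LOAD_CONST → push 0. Stack: [0]
STORE_FAST z → z=0. Stack: []
LOAD_FAST_LOAD_FAST a,a → push 16,16. Stack: [16, 16]
BINARY_OP - → 16 - 16 = 0. Stack: [0]
STORE_FAST z → z=0. Stack: []
LOAD_FAST_LOAD_FAST c,b → push 32,-12. Stack: [32, -12]
BINARY_OP % → 32 % -12 = -4. Stack: [-4]
STORE_FAST r → r=-4. Stack: []
LOAD_FAST_LOAD_FAST z,c → push 0,32. Stack: [0, 32]
BINARY_OP % → 0 % 32 = 0. Stack: [0]
LOAD_FAST a → push 16. Stack: [0, 16]
LOAD_CONST → push 7. Stack: [0, 16, 7]
BINARY_OP - → 16 - 7 = 9. Stack: [0, 9]
BINARY_OP * → 0 * 9 = 0. Stack: [0]
STORE_FAST z → z=0. Stack: []
LOAD_CONST → push 9. Stack: [9]
LOAD_FAST r → push -4. Stack: [9, -4]
BINARY_OP // → 9 // -4 = -3. Stack: [-3]
LOAD_CONST → push 4. Stack: [-3, 4]
BINARY_OP >> → -3 >> 4 = -1. Stack: [-1]
STORE_FAST w → w=-1. Stack: []
LOAD_FAST a → push 16. Stack: [16]
LOAD_CONST → push 9. Stack: [16, 9]
BINARY_OP - → 16 - 9 = 7. Stack: [7]
STORE_FAST k → k=7. Stack: []
LOAD_FAST r → push -4. Stack: [-4]
RETURN_VALUE → return -4.

7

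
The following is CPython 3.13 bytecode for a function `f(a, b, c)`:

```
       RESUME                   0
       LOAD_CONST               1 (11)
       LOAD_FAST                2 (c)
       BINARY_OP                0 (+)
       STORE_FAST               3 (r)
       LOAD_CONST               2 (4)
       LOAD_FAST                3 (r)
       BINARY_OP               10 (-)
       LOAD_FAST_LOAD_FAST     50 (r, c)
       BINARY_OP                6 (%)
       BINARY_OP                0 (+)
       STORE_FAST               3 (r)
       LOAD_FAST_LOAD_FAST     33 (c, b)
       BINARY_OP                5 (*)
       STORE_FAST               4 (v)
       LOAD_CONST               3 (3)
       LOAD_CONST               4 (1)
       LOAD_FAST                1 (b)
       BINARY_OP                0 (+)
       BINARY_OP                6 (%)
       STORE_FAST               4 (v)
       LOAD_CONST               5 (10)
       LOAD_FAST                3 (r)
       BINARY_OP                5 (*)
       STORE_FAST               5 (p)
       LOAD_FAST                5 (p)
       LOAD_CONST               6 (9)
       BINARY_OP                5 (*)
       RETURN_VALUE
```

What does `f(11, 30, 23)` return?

-1710

LOAD_CONST → push 11. Stack: [11]
LOAD_FAST c → push 23. Stack: [11, 23]
BINARY_OP + → 11 + 23 = 34. Stack: [34]
STORE_FAST r → r=34. Stack: []
LOAD_CONST → push 4. Stack: [4]
LOAD_FAST r → push 34. Stack: [4, 34]
BINARY_OP - → 4 - 34 = -30. Stack: [-30]
LOAD_FAST_LOAD_FAST r,c → push 34,23. Stack: [-30, 34, 23]
BINARY_OP % → 34 % 23 = 11. Stack: [-30, 11]
BINARY_OP + → -30 + 11 = -19. Stack: [-19]
STORE_FAST r → r=-19. Stack: []
LOAD_FAST_LOAD_FAST c,b → push 23,30. Stack: [23, 30]
BINARY_OP * → 23 * 30 = 690. Stack: [690]
STORE_FAST v → v=690. Stack: []
LOAD_CONST → push 3. Stack: [3]
LOAD_CONST → push 1. Stack: [3, 1]
LOAD_FAST b → push 30. Stack: [3, 1, 30]
BINARY_OP + → 1 + 30 = 31. Stack: [3, 31]
BINARY_OP % → 3 % 31 = 3. Stack: [3]
STORE_FAST v → v=3. Stack: []
LOAD_CONST → push 10. Stack: [10]
LOAD_FAST r → push -19. Stack: [10, -19]
BINARY_OP * → 10 * -19 = -190. Stack: [-190]
STORE_FAST p → p=-190. Stack: []
LOAD_FAST p → push -190. Stack: [-190]
LOAD_CONST → push 9. Stack: [-190, 9]
BINARY_OP * → -190 * 9 = -1710. Stack: [-1710]
RETURN_VALUE → return -1710.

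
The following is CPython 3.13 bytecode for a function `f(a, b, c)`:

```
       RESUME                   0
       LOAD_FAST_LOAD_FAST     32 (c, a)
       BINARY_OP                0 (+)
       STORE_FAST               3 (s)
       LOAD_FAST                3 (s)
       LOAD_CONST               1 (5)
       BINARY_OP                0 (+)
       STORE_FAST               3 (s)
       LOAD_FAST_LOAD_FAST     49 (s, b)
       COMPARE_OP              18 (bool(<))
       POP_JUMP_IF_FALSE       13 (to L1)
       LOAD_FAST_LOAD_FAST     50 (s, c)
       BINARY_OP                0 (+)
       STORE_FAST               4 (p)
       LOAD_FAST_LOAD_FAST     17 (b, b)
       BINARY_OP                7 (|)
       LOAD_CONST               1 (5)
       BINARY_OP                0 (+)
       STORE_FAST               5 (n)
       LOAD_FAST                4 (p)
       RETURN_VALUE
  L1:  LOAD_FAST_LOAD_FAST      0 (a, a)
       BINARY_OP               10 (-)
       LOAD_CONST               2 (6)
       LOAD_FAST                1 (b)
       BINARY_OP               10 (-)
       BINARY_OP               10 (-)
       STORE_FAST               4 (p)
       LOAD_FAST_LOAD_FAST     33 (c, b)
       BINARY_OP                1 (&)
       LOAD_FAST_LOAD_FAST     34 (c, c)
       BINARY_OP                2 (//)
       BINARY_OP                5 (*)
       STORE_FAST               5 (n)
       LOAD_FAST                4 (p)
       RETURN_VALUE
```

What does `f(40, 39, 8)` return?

33

LOAD_FAST_LOAD_FAST c,a → push 8,40. Stack: [8, 40]
BINARY_OP + → 8 + 40 = 48. Stack: [48]
STORE_FAST s → s=48. Stack: []
LOAD_FAST s → push 48. Stack: [48]
LOAD_CONST → push 5. Stack: [48, 5]
BINARY_OP + → 48 + 5 = 53. Stack: [53]
STORE_FAST s → s=53. Stack: []
LOAD_FAST_LOAD_FAST s,b → push 53,39. Stack: [53, 39]
COMPARE_OP bool(<) → 53 vs 39 = False. Stack: [False]
POP_JUMP_IF_FALSE → pop False; jump. Stack: []
LOAD_FAST_LOAD_FAST a,a → push 40,40. Stack: [40, 40]
BINARY_OP - → 40 - 40 = 0. Stack: [0]
LOAD_CONST → push 6. Stack: [0, 6]
LOAD_FAST b → push 39. Stack: [0, 6, 39]
BINARY_OP - → 6 - 39 = -33. Stack: [0, -33]
BINARY_OP - → 0 - -33 = 33. Stack: [33]
STORE_FAST p → p=33. Stack: []
LOAD_FAST_LOAD_FAST c,b → push 8,39. Stack: [8, 39]
BINARY_OP & → 8 & 39 = 0. Stack: [0]
LOAD_FAST_LOAD_FAST c,c → push 8,8. Stack: [0, 8, 8]
BINARY_OP // → 8 // 8 = 1. Stack: [0, 1]
BINARY_OP * → 0 * 1 = 0. Stack: [0]
STORE_FAST n → n=0. Stack: []
LOAD_FAST p → push 33. Stack: [33]
RETURN_VALUE → return 33.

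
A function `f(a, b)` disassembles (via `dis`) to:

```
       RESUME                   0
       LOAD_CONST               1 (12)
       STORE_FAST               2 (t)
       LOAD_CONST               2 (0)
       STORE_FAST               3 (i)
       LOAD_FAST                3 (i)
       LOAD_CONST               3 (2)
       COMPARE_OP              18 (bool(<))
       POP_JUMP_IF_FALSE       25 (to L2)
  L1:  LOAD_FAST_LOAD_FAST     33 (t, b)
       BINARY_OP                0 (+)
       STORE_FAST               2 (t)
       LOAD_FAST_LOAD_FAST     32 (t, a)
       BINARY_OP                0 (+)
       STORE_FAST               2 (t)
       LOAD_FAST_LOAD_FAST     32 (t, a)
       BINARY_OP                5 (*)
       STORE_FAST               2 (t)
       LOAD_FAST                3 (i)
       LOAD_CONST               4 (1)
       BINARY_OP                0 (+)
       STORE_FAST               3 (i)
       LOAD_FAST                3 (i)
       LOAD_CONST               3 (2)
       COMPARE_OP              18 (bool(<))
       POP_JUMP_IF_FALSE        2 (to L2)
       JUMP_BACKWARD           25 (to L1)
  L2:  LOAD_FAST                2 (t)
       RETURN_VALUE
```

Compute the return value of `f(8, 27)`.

LOAD_CONST → push 12. Stack: [12]
STORE_FAST t → t=12. Stack: []
LOAD_CONST → push 0. Stack: [0]
STORE_FAST i → i=0. Stack: []
LOAD_FAST i → push 0. Stack: [0]
LOAD_CONST → push 2. Stack: [0, 2]
COMPARE_OP bool(<) → 0 vs 2 = True. Stack: [True]
POP_JUMP_IF_FALSE → pop True; no jump. Stack: []
LOAD_FAST_LOAD_FAST t,b → push 12,27. Stack: [12, 27]
BINARY_OP + → 12 + 27 = 39. Stack: [39]
STORE_FAST t → t=39. Stack: []
LOAD_FAST_LOAD_FAST t,a → push 39,8. Stack: [39, 8]
BINARY_OP + → 39 + 8 = 47. Stack: [47]
STORE_FAST t → t=47. Stack: []
LOAD_FAST_LOAD_FAST t,a → push 47,8. Stack: [47, 8]
BINARY_OP * → 47 * 8 = 376. Stack: [376]
STORE_FAST t → t=376. Stack: []
LOAD_FAST i → push 0. Stack: [0]
LOAD_CONST → push 1. Stack: [0, 1]
BINARY_OP + → 0 + 1 = 1. Stack: [1]
STORE_FAST i → i=1. Stack: []
LOAD_FAST i → push 1. Stack: [1]
LOAD_CONST → push 2. Stack: [1, 2]
COMPARE_OP bool(<) → 1 vs 2 = True. Stack: [True]
POP_JUMP_IF_FALSE → pop True; no jump. Stack: []
LOAD_FAST_LOAD_FAST t,b → push 376,27. Stack: [376, 27]
BINARY_OP + → 376 + 27 = 403. Stack: [403]
STORE_FAST t → t=403. Stack: []
LOAD_FAST_LOAD_FAST t,a → push 403,8. Stack: [403, 8]
BINARY_OP + → 403 + 8 = 411. Stack: [411]
STORE_FAST t → t=411. Stack: []
LOAD_FAST_LOAD_FAST t,a → push 411,8. Stack: [411, 8]
BINARY_OP * → 411 * 8 = 3288. Stack: [3288]
STORE_FAST t → t=3288. Stack: []
LOAD_FAST i → push 1. Stack: [1]
LOAD_CONST → push 1. Stack: [1, 1]
BINARY_OP + → 1 + 1 = 2. Stack: [2]
STORE_FAST i → i=2. Stack: []
LOAD_FAST i → push 2. Stack: [2]
LOAD_CONST → push 2. Stack: [2, 2]
COMPARE_OP bool(<) → 2 vs 2 = False. Stack: [False]
POP_JUMP_IF_FALSE → pop False; jump. Stack: []
LOAD_FAST t → push 3288. Stack: [3288]
RETURN_VALUE → return 3288.

3288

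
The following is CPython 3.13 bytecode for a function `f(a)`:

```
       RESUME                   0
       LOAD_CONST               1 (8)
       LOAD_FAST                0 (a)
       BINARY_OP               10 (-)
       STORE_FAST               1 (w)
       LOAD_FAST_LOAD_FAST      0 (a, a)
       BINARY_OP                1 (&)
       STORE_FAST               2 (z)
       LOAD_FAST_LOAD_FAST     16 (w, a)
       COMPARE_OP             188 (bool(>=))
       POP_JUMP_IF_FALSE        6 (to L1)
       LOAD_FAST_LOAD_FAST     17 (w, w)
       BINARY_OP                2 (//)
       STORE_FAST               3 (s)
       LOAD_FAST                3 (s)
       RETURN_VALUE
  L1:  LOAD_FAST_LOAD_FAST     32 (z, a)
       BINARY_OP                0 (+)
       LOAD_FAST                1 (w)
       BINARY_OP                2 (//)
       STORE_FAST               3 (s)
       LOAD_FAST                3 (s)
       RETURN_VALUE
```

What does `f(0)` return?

LOAD_CONST → push 8. Stack: [8]
LOAD_FAST a → push 0. Stack: [8, 0]
BINARY_OP - → 8 - 0 = 8. Stack: [8]
STORE_FAST w → w=8. Stack: []
LOAD_FAST_LOAD_FAST a,a → push 0,0. Stack: [0, 0]
BINARY_OP & → 0 & 0 = 0. Stack: [0]
STORE_FAST z → z=0. Stack: []
LOAD_FAST_LOAD_FAST w,a → push 8,0. Stack: [8, 0]
COMPARE_OP bool(>=) → 8 vs 0 = True. Stack: [True]
POP_JUMP_IF_FALSE → pop True; no jump. Stack: []
LOAD_FAST_LOAD_FAST w,w → push 8,8. Stack: [8, 8]
BINARY_OP // → 8 // 8 = 1. Stack: [1]
STORE_FAST s → s=1. Stack: []
LOAD_FAST s → push 1. Stack: [1]
RETURN_VALUE → return 1.

1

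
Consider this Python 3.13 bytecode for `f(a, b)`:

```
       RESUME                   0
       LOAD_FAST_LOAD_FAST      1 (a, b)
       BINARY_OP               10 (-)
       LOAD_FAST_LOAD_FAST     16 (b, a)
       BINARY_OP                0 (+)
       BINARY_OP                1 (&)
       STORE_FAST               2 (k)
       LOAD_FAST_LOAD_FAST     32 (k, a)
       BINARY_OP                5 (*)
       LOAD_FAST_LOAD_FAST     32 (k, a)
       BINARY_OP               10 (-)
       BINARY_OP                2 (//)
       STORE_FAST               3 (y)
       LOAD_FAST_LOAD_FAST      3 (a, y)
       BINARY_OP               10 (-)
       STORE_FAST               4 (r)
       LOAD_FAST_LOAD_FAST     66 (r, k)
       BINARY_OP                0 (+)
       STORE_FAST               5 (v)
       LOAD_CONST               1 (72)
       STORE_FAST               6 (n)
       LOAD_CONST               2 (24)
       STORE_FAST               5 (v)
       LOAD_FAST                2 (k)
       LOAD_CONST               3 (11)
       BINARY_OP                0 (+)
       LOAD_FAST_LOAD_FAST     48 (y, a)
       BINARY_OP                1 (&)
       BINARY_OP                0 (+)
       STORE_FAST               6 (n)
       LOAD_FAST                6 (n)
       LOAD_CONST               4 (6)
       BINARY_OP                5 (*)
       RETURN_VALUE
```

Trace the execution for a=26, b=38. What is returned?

LOAD_FAST_LOAD_FAST a,b → push 26,38. Stack: [26, 38]
BINARY_OP - → 26 - 38 = -12. Stack: [-12]
LOAD_FAST_LOAD_FAST b,a → push 38,26. Stack: [-12, 38, 26]
BINARY_OP + → 38 + 26 = 64. Stack: [-12, 64]
BINARY_OP & → -12 & 64 = 64. Stack: [64]
STORE_FAST k → k=64. Stack: []
LOAD_FAST_LOAD_FAST k,a → push 64,26. Stack: [64, 26]
BINARY_OP * → 64 * 26 = 1664. Stack: [1664]
LOAD_FAST_LOAD_FAST k,a → push 64,26. Stack: [1664, 64, 26]
BINARY_OP - → 64 - 26 = 38. Stack: [1664, 38]
BINARY_OP // → 1664 // 38 = 43. Stack: [43]
STORE_FAST y → y=43. Stack: []
LOAD_FAST_LOAD_FAST a,y → push 26,43. Stack: [26, 43]
BINARY_OP - → 26 - 43 = -17. Stack: [-17]
STORE_FAST r → r=-17. Stack: []
LOAD_FAST_LOAD_FAST r,k → push -17,64. Stack: [-17, 64]
BINARY_OP + → -17 + 64 = 47. Stack: [47]
STORE_FAST v → v=47. Stack: []
LOAD_CONST → push 72. Stack: [72]
STORE_FAST n → n=72. Stack: []
LOAD_CONST → push 24. Stack: [24]
STORE_FAST v → v=24. Stack: []
LOAD_FAST k → push 64. Stack: [64]
LOAD_CONST → push 11. Stack: [64, 11]
BINARY_OP + → 64 + 11 = 75. Stack: [75]
LOAD_FAST_LOAD_FAST y,a → push 43,26. Stack: [75, 43, 26]
BINARY_OP & → 43 & 26 = 10. Stack: [75, 10]
BINARY_OP + → 75 + 10 = 85. Stack: [85]
STORE_FAST n → n=85. Stack: []
LOAD_FAST n → push 85. Stack: [85]
LOAD_CONST → push 6. Stack: [85, 6]
BINARY_OP * → 85 * 6 = 510. Stack: [510]
RETURN_VALUE → return 510.

510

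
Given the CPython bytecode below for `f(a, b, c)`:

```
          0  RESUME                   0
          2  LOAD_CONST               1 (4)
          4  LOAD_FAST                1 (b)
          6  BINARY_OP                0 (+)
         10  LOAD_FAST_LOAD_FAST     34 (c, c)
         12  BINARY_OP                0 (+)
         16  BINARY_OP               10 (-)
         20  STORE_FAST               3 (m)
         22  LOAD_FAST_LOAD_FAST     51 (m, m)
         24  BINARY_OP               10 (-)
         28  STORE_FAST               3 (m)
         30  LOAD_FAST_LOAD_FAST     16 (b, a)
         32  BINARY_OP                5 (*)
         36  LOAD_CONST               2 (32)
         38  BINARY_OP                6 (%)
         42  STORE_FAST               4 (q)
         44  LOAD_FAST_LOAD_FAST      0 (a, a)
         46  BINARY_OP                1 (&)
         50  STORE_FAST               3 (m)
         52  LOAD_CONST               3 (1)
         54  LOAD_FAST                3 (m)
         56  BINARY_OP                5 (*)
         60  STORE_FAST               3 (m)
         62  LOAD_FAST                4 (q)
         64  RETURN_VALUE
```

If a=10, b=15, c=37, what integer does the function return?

LOAD_CONST → push 4. Stack: [4]
LOAD_FAST b → push 15. Stack: [4, 15]
BINARY_OP + → 4 + 15 = 19. Stack: [19]
LOAD_FAST_LOAD_FAST c,c → push 37,37. Stack: [19, 37, 37]
BINARY_OP + → 37 + 37 = 74. Stack: [19, 74]
BINARY_OP - → 19 - 74 = -55. Stack: [-55]
STORE_FAST m → m=-55. Stack: []
LOAD_FAST_LOAD_FAST m,m → push -55,-55. Stack: [-55, -55]
BINARY_OP - → -55 - -55 = 0. Stack: [0]
STORE_FAST m → m=0. Stack: []
LOAD_FAST_LOAD_FAST b,a → push 15,10. Stack: [15, 10]
BINARY_OP * → 15 * 10 = 150. Stack: [150]
LOAD_CONST → push 32. Stack: [150, 32]
BINARY_OP % → 150 % 32 = 22. Stack: [22]
STORE_FAST q → q=22. Stack: []
LOAD_FAST_LOAD_FAST a,a → push 10,10. Stack: [10, 10]
BINARY_OP & → 10 & 10 = 10. Stack: [10]
STORE_FAST m → m=10. Stack: []
LOAD_CONST → push 1. Stack: [1]
LOAD_FAST m → push 10. Stack: [1, 10]
BINARY_OP * → 1 * 10 = 10. Stack: [10]
STORE_FAST m → m=10. Stack: []
LOAD_FAST q → push 22. Stack: [22]
RETURN_VALUE → return 22.

22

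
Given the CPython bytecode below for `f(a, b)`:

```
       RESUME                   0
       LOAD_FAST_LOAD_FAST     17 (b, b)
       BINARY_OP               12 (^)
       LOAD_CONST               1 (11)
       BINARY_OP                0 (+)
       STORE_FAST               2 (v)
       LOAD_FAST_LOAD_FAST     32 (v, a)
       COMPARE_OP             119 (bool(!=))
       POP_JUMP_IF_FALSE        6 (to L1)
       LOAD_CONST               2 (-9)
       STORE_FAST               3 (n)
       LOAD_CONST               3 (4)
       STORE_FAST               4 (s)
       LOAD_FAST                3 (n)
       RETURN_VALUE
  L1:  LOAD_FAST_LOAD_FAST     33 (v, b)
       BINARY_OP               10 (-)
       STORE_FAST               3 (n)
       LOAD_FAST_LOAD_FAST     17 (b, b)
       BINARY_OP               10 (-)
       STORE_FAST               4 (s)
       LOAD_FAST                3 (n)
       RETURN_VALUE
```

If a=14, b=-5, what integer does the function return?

-9

LOAD_FAST_LOAD_FAST b,b → push -5,-5. Stack: [-5, -5]
BINARY_OP ^ → -5 ^ -5 = 0. Stack: [0]
LOAD_CONST → push 11. Stack: [0, 11]
BINARY_OP + → 0 + 11 = 11. Stack: [11]
STORE_FAST v → v=11. Stack: []
LOAD_FAST_LOAD_FAST v,a → push 11,14. Stack: [11, 14]
COMPARE_OP bool(!=) → 11 vs 14 = True. Stack: [True]
POP_JUMP_IF_FALSE → pop True; no jump. Stack: []
LOAD_CONST → push -9. Stack: [-9]
STORE_FAST n → n=-9. Stack: []
LOAD_CONST → push 4. Stack: [4]
STORE_FAST s → s=4. Stack: []
LOAD_FAST n → push -9. Stack: [-9]
RETURN_VALUE → return -9.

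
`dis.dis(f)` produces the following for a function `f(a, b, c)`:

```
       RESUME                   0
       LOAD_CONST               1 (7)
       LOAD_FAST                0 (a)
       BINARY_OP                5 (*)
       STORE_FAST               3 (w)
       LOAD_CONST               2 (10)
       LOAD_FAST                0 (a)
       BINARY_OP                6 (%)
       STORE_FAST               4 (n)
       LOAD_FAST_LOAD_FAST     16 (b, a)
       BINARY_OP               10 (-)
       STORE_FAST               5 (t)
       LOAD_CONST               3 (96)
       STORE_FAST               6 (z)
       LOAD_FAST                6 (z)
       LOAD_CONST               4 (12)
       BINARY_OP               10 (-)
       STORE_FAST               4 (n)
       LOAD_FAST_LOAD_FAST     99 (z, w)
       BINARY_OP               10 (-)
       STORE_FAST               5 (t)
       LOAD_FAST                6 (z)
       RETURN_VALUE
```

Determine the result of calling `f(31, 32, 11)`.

96

LOAD_CONST → push 7. Stack: [7]
LOAD_FAST a → push 31. Stack: [7, 31]
BINARY_OP * → 7 * 31 = 217. Stack: [217]
STORE_FAST w → w=217. Stack: []
LOAD_CONST → push 10. Stack: [10]
LOAD_FAST a → push 31. Stack: [10, 31]
BINARY_OP % → 10 % 31 = 10. Stack: [10]
STORE_FAST n → n=10. Stack: []
LOAD_FAST_LOAD_FAST b,a → push 32,31. Stack: [32, 31]
BINARY_OP - → 32 - 31 = 1. Stack: [1]
STORE_FAST t → t=1. Stack: []
LOAD_CONST → push 96. Stack: [96]
STORE_FAST z → z=96. Stack: []
LOAD_FAST z → push 96. Stack: [96]
LOAD_CONST → push 12. Stack: [96, 12]
BINARY_OP - → 96 - 12 = 84. Stack: [84]
STORE_FAST n → n=84. Stack: []
LOAD_FAST_LOAD_FAST z,w → push 96,217. Stack: [96, 217]
BINARY_OP - → 96 - 217 = -121. Stack: [-121]
STORE_FAST t → t=-121. Stack: []
LOAD_FAST z → push 96. Stack: [96]
RETURN_VALUE → return 96.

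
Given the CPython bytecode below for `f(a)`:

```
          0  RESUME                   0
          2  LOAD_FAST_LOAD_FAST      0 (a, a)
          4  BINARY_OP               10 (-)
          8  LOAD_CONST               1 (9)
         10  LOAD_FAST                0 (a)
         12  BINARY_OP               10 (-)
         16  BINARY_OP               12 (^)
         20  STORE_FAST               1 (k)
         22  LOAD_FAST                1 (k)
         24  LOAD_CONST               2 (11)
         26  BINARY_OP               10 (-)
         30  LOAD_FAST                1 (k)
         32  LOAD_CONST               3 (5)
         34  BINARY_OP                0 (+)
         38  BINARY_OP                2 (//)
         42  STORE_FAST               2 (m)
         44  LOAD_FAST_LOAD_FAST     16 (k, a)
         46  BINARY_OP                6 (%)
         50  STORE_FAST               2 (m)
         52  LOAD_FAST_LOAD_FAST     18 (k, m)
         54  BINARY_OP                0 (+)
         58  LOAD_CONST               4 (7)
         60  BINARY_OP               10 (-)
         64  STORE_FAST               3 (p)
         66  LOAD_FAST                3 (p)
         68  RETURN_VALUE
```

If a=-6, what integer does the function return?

LOAD_FAST_LOAD_FAST a,a → push -6,-6. Stack: [-6, -6]
BINARY_OP - → -6 - -6 = 0. Stack: [0]
LOAD_CONST → push 9. Stack: [0, 9]
LOAD_FAST a → push -6. Stack: [0, 9, -6]
BINARY_OP - → 9 - -6 = 15. Stack: [0, 15]
BINARY_OP ^ → 0 ^ 15 = 15. Stack: [15]
STORE_FAST k → k=15. Stack: []
LOAD_FAST k → push 15. Stack: [15]
LOAD_CONST → push 11. Stack: [15, 11]
BINARY_OP - → 15 - 11 = 4. Stack: [4]
LOAD_FAST k → push 15. Stack: [4, 15]
LOAD_CONST → push 5. Stack: [4, 15, 5]
BINARY_OP + → 15 + 5 = 20. Stack: [4, 20]
BINARY_OP // → 4 // 20 = 0. Stack: [0]
STORE_FAST m → m=0. Stack: []
LOAD_FAST_LOAD_FAST k,a → push 15,-6. Stack: [15, -6]
BINARY_OP % → 15 % -6 = -3. Stack: [-3]
STORE_FAST m → m=-3. Stack: []
LOAD_FAST_LOAD_FAST k,m → push 15,-3. Stack: [15, -3]
BINARY_OP + → 15 + -3 = 12. Stack: [12]
LOAD_CONST → push 7. Stack: [12, 7]
BINARY_OP - → 12 - 7 = 5. Stack: [5]
STORE_FAST p → p=5. Stack: []
LOAD_FAST p → push 5. Stack: [5]
RETURN_VALUE → return 5.

5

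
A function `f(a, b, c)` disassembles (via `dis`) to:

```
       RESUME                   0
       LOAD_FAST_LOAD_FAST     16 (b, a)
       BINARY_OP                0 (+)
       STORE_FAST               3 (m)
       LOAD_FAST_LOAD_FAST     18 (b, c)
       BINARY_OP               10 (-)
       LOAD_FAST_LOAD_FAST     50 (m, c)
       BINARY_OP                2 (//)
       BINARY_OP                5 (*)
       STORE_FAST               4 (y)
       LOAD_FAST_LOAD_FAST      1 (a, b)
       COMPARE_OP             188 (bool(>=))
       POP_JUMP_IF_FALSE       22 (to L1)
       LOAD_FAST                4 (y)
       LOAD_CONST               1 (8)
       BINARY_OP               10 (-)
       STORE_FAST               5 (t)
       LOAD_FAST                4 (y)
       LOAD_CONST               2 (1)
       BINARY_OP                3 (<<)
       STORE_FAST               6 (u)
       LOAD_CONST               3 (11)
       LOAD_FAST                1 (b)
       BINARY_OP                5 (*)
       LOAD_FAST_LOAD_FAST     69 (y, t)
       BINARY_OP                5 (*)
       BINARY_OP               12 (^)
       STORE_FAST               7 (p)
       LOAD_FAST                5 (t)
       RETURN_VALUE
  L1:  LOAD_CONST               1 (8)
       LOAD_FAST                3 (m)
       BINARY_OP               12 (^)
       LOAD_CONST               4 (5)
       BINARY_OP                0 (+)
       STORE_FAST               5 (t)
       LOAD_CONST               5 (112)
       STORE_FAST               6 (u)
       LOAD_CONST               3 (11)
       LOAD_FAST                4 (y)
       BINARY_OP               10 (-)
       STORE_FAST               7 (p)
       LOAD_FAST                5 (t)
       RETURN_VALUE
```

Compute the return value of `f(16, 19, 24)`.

48

LOAD_FAST_LOAD_FAST b,a → push 19,16. Stack: [19, 16]
BINARY_OP + → 19 + 16 = 35. Stack: [35]
STORE_FAST m → m=35. Stack: []
LOAD_FAST_LOAD_FAST b,c → push 19,24. Stack: [19, 24]
BINARY_OP - → 19 - 24 = -5. Stack: [-5]
LOAD_FAST_LOAD_FAST m,c → push 35,24. Stack: [-5, 35, 24]
BINARY_OP // → 35 // 24 = 1. Stack: [-5, 1]
BINARY_OP * → -5 * 1 = -5. Stack: [-5]
STORE_FAST y → y=-5. Stack: []
LOAD_FAST_LOAD_FAST a,b → push 16,19. Stack: [16, 19]
COMPARE_OP bool(>=) → 16 vs 19 = False. Stack: [False]
POP_JUMP_IF_FALSE → pop False; jump. Stack: []
LOAD_CONST → push 8. Stack: [8]
LOAD_FAST m → push 35. Stack: [8, 35]
BINARY_OP ^ → 8 ^ 35 = 43. Stack: [43]
LOAD_CONST → push 5. Stack: [43, 5]
BINARY_OP + → 43 + 5 = 48. Stack: [48]
STORE_FAST t → t=48. Stack: []
LOAD_CONST → push 112. Stack: [112]
STORE_FAST u → u=112. Stack: []
LOAD_CONST → push 11. Stack: [11]
LOAD_FAST y → push -5. Stack: [11, -5]
BINARY_OP - → 11 - -5 = 16. Stack: [16]
STORE_FAST p → p=16. Stack: []
LOAD_FAST t → push 48. Stack: [48]
RETURN_VALUE → return 48.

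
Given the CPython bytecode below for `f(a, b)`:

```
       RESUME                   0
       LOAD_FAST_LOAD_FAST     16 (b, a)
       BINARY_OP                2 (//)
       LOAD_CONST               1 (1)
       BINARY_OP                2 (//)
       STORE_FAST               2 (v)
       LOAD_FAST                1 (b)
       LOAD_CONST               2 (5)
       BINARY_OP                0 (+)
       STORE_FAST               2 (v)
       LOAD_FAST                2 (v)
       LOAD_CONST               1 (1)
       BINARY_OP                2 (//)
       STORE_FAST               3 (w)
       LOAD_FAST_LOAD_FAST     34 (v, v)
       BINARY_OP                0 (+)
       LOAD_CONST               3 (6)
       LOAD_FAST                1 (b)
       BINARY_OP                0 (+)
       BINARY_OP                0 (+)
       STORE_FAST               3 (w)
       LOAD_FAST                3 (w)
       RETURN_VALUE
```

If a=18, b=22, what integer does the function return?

82

LOAD_FAST_LOAD_FAST b,a → push 22,18. Stack: [22, 18]
BINARY_OP // → 22 // 18 = 1. Stack: [1]
LOAD_CONST → push 1. Stack: [1, 1]
BINARY_OP // → 1 // 1 = 1. Stack: [1]
STORE_FAST v → v=1. Stack: []
LOAD_FAST b → push 22. Stack: [22]
LOAD_CONST → push 5. Stack: [22, 5]
BINARY_OP + → 22 + 5 = 27. Stack: [27]
STORE_FAST v → v=27. Stack: []
LOAD_FAST v → push 27. Stack: [27]
LOAD_CONST → push 1. Stack: [27, 1]
BINARY_OP // → 27 // 1 = 27. Stack: [27]
STORE_FAST w → w=27. Stack: []
LOAD_FAST_LOAD_FAST v,v → push 27,27. Stack: [27, 27]
BINARY_OP + → 27 + 27 = 54. Stack: [54]
LOAD_CONST → push 6. Stack: [54, 6]
LOAD_FAST b → push 22. Stack: [54, 6, 22]
BINARY_OP + → 6 + 22 = 28. Stack: [54, 28]
BINARY_OP + → 54 + 28 = 82. Stack: [82]
STORE_FAST w → w=82. Stack: []
LOAD_FAST w → push 82. Stack: [82]
RETURN_VALUE → return 82.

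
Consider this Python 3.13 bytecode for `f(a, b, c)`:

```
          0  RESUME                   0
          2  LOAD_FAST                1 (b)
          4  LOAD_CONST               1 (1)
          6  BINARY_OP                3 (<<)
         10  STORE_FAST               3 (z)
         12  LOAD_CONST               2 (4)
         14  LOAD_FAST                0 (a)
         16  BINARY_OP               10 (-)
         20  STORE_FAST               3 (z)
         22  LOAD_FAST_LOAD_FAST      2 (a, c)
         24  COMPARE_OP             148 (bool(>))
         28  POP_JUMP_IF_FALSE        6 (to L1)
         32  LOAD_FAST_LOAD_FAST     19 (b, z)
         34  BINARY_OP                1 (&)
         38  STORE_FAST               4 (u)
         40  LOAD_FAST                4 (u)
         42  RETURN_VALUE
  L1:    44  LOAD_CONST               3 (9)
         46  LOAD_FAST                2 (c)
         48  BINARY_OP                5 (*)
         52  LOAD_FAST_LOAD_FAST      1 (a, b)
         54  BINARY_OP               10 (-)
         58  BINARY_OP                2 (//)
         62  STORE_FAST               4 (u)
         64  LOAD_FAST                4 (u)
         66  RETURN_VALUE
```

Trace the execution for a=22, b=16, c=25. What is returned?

37

LOAD_FAST b → push 16. Stack: [16]
LOAD_CONST → push 1. Stack: [16, 1]
BINARY_OP << → 16 << 1 = 32. Stack: [32]
STORE_FAST z → z=32. Stack: []
LOAD_CONST → push 4. Stack: [4]
LOAD_FAST a → push 22. Stack: [4, 22]
BINARY_OP - → 4 - 22 = -18. Stack: [-18]
STORE_FAST z → z=-18. Stack: []
LOAD_FAST_LOAD_FAST a,c → push 22,25. Stack: [22, 25]
COMPARE_OP bool(>) → 22 vs 25 = False. Stack: [False]
POP_JUMP_IF_FALSE → pop False; jump. Stack: []
LOAD_CONST → push 9. Stack: [9]
LOAD_FAST c → push 25. Stack: [9, 25]
BINARY_OP * → 9 * 25 = 225. Stack: [225]
LOAD_FAST_LOAD_FAST a,b → push 22,16. Stack: [225, 22, 16]
BINARY_OP - → 22 - 16 = 6. Stack: [225, 6]
BINARY_OP // → 225 // 6 = 37. Stack: [37]
STORE_FAST u → u=37. Stack: []
LOAD_FAST u → push 37. Stack: [37]
RETURN_VALUE → return 37.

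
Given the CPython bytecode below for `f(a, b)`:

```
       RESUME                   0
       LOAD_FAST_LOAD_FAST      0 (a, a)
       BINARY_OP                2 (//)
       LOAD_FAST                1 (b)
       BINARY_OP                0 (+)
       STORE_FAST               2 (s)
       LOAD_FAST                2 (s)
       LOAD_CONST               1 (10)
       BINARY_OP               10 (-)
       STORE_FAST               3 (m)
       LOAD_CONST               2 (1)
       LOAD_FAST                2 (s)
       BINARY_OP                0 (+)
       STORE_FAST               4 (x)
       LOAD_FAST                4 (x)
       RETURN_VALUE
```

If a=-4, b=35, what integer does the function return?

LOAD_FAST_LOAD_FAST a,a → push -4,-4. Stack: [-4, -4]
BINARY_OP // → -4 // -4 = 1. Stack: [1]
LOAD_FAST b → push 35. Stack: [1, 35]
BINARY_OP + → 1 + 35 = 36. Stack: [36]
STORE_FAST s → s=36. Stack: []
LOAD_FAST s → push 36. Stack: [36]
LOAD_CONST → push 10. Stack: [36, 10]
BINARY_OP - → 36 - 10 = 26. Stack: [26]
STORE_FAST m → m=26. Stack: []
LOAD_CONST → push 1. Stack: [1]
LOAD_FAST s → push 36. Stack: [1, 36]
BINARY_OP + → 1 + 36 = 37. Stack: [37]
STORE_FAST x → x=37. Stack: []
LOAD_FAST x → push 37. Stack: [37]
RETURN_VALUE → return 37.

37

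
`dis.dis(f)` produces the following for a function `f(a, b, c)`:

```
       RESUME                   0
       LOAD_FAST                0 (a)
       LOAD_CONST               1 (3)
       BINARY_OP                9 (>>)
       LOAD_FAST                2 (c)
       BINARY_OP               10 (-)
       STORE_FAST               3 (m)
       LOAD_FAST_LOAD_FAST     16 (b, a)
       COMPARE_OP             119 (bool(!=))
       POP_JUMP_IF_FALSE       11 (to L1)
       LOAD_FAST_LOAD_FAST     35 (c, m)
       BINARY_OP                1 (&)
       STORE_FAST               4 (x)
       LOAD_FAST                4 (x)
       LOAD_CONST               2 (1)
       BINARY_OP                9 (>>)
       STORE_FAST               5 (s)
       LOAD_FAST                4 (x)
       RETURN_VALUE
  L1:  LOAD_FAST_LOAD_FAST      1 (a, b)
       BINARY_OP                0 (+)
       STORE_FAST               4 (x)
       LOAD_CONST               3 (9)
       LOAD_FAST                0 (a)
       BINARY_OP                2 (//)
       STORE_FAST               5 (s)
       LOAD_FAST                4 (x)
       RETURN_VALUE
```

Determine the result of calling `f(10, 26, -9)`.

LOAD_FAST a → push 10. Stack: [10]
LOAD_CONST → push 3. Stack: [10, 3]
BINARY_OP >> → 10 >> 3 = 1. Stack: [1]
LOAD_FAST c → push -9. Stack: [1, -9]
BINARY_OP - → 1 - -9 = 10. Stack: [10]
STORE_FAST m → m=10. Stack: []
LOAD_FAST_LOAD_FAST b,a → push 26,10. Stack: [26, 10]
COMPARE_OP bool(!=) → 26 vs 10 = True. Stack: [True]
POP_JUMP_IF_FALSE → pop True; no jump. Stack: []
LOAD_FAST_LOAD_FAST c,m → push -9,10. Stack: [-9, 10]
BINARY_OP & → -9 & 10 = 2. Stack: [2]
STORE_FAST x → x=2. Stack: []
LOAD_FAST x → push 2. Stack: [2]
LOAD_CONST → push 1. Stack: [2, 1]
BINARY_OP >> → 2 >> 1 = 1. Stack: [1]
STORE_FAST s → s=1. Stack: []
LOAD_FAST x → push 2. Stack: [2]
RETURN_VALUE → return 2.

2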